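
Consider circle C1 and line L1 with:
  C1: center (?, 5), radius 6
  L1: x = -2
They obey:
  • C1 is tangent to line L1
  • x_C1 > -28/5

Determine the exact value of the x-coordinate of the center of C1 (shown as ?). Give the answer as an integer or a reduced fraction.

1. [C1‖L1]  x_C1² + 4x_C1 − 32 = 0  ⇒  x_C1 = -8 or 4
2. given x_C1 > -28/5: keep 4

4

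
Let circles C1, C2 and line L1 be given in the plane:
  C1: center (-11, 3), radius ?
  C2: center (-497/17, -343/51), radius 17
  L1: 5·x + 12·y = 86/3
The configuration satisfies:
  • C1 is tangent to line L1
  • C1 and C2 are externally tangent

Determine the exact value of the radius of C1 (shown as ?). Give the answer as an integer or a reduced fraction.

11/3

1. [C1‖L1]  r_C1² − 121/9 = 0  ⇒  r_C1 = 11/3 (r>0 drops 1)
2. [ext C1·C2]  r_C1² + 34r_C1 − 1243/9 = 0  ⇒  r_C1 = 11/3 (r>0 drops 1)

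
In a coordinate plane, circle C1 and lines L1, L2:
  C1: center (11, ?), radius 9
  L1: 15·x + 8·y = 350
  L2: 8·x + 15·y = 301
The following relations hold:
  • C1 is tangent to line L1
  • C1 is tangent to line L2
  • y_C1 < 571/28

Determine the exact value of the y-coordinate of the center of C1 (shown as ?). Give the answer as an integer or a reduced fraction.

4

1. [C1‖L1]  y_C1² − (185/4)y_C1 + 169 = 0  ⇒  y_C1 = 4 or 169/4
2. [C1‖L2]  y_C1² − (142/5)y_C1 + 488/5 = 0  ⇒  y_C1 = 4 or 122/5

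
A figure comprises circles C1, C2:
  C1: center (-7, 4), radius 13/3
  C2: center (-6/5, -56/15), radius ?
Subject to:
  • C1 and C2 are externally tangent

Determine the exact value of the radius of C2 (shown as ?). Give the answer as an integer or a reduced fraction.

16/3

1. [ext C1·C2]  r_C2² + (26/3)r_C2 − 224/3 = 0  ⇒  r_C2 = 16/3 (r>0 drops 1)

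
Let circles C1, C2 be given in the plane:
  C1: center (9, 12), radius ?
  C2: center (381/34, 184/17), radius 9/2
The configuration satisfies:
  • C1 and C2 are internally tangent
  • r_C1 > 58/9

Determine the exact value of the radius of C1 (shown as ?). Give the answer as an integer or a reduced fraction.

1. [int C1,C2]  r_C1² − 9r_C1 + 14 = 0  ⇒  r_C1 = 2 or 7
2. given r_C1 > 58/9: keep 7

7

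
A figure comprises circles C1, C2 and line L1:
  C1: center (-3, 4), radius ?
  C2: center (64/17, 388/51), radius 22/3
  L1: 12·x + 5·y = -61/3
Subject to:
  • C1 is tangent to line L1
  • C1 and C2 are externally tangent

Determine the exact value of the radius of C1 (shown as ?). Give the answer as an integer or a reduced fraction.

1/3

1. [C1‖L1]  r_C1² − 1/9 = 0  ⇒  r_C1 = 1/3 (r>0 drops 1)
2. [ext C1·C2]  r_C1² + (44/3)r_C1 − 5 = 0  ⇒  r_C1 = 1/3 (r>0 drops 1)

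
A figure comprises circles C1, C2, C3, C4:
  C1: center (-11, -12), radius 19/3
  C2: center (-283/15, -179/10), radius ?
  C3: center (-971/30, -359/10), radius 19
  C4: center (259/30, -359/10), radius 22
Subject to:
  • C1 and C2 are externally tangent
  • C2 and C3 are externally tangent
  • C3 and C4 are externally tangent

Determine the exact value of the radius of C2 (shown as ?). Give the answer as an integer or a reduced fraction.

7/2

1. [ext C1·C2]  r_C2² + (38/3)r_C2 − 679/12 = 0  ⇒  r_C2 = 7/2 (r>0 drops 1)
2. [ext C2·C3]  r_C2² + 38r_C2 − 581/4 = 0  ⇒  r_C2 = 7/2 (r>0 drops 1)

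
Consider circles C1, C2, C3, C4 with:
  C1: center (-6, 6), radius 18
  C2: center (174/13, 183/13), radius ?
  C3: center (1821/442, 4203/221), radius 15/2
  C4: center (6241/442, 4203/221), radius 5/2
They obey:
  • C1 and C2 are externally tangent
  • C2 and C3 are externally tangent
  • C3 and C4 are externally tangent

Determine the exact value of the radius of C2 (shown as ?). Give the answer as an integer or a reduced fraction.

3

1. [ext C1·C2]  r_C2² + 36r_C2 − 117 = 0  ⇒  r_C2 = 3 (r>0 drops 1)
2. [ext C2·C3]  r_C2² + 15r_C2 − 54 = 0  ⇒  r_C2 = 3 (r>0 drops 1)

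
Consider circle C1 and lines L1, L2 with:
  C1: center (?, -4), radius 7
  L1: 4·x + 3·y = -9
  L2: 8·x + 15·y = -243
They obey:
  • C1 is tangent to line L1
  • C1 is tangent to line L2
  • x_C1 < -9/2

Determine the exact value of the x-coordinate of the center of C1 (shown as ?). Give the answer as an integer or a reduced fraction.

1. [C1‖L1]  x_C1² − (3/2)x_C1 − 76 = 0  ⇒  x_C1 = -8 or 19/2
2. [C1‖L2]  x_C1² + (183/4)x_C1 + 302 = 0  ⇒  x_C1 = -151/4 or -8

-8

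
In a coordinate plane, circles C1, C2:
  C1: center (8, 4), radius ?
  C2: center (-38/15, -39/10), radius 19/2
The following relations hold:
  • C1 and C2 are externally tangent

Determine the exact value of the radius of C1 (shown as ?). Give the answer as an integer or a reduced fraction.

1. [ext C1·C2]  r_C1² + 19r_C1 − 748/9 = 0  ⇒  r_C1 = 11/3 (r>0 drops 1)

11/3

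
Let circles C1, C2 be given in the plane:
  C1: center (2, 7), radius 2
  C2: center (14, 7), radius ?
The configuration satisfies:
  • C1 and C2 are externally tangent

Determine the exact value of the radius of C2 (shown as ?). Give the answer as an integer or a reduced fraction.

1. [ext C1·C2]  r_C2² + 4r_C2 − 140 = 0  ⇒  r_C2 = 10 (r>0 drops 1)

10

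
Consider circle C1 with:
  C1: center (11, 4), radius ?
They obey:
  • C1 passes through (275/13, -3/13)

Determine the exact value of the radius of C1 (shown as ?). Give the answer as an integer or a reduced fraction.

1. [C1∋P]  r_C1² − 121 = 0  ⇒  r_C1 = 11 (r>0 drops 1)

11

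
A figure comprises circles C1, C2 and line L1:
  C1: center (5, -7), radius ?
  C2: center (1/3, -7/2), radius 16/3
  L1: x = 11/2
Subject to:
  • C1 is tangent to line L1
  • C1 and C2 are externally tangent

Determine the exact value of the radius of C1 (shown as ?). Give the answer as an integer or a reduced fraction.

1. [C1‖L1]  r_C1² − 1/4 = 0  ⇒  r_C1 = 1/2 (r>0 drops 1)
2. [ext C1·C2]  r_C1² + (32/3)r_C1 − 67/12 = 0  ⇒  r_C1 = 1/2 (r>0 drops 1)

1/2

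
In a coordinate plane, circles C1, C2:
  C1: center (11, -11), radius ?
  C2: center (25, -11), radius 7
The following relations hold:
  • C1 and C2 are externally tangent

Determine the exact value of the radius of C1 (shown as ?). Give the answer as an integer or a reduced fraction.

1. [ext C1·C2]  r_C1² + 14r_C1 − 147 = 0  ⇒  r_C1 = 7 (r>0 drops 1)

7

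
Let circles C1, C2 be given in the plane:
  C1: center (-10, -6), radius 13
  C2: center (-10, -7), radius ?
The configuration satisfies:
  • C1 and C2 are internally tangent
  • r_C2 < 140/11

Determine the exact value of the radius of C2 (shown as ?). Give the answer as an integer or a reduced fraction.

1. [int C1,C2]  r_C2² − 26r_C2 + 168 = 0  ⇒  r_C2 = 12 or 14
2. given r_C2 < 140/11: keep 12

12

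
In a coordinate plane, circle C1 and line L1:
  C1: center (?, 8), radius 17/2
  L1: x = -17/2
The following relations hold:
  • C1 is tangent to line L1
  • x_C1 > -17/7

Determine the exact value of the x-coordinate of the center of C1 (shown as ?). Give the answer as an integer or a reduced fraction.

1. [C1‖L1]  x_C1² + 17x_C1 = 0  ⇒  x_C1 = -17 or 0
2. given x_C1 > -17/7: keep 0

0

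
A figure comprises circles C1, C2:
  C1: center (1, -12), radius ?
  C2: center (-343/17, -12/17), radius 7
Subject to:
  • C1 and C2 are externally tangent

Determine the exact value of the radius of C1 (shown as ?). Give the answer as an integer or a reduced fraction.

17

1. [ext C1·C2]  r_C1² + 14r_C1 − 527 = 0  ⇒  r_C1 = 17 (r>0 drops 1)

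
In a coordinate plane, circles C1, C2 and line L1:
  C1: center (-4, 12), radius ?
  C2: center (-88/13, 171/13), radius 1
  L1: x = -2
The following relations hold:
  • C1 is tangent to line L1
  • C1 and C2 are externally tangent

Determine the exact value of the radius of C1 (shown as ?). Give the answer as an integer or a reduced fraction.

2

1. [C1‖L1]  r_C1² − 4 = 0  ⇒  r_C1 = 2 (r>0 drops 1)
2. [ext C1·C2]  r_C1² + 2r_C1 − 8 = 0  ⇒  r_C1 = 2 (r>0 drops 1)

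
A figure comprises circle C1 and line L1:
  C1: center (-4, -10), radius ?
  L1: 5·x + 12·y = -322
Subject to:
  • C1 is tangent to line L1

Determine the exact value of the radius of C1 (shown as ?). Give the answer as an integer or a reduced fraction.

1. [C1‖L1]  r_C1² − 196 = 0  ⇒  r_C1 = 14 (r>0 drops 1)

14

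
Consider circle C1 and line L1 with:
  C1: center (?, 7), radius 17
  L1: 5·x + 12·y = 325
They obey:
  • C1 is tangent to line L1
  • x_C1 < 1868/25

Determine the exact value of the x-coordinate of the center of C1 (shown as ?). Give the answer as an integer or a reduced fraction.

1. [C1‖L1]  x_C1² − (482/5)x_C1 + 1848/5 = 0  ⇒  x_C1 = 4 or 462/5
2. given x_C1 < 1868/25: keep 4

4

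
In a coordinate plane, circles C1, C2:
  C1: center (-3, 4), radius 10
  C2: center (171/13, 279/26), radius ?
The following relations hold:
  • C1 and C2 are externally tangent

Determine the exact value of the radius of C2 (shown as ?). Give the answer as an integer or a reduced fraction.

15/2

1. [ext C1·C2]  r_C2² + 20r_C2 − 825/4 = 0  ⇒  r_C2 = 15/2 (r>0 drops 1)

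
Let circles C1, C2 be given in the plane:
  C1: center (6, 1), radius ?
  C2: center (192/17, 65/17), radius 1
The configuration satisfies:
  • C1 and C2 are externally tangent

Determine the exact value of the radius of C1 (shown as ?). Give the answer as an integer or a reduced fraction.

5

1. [ext C1·C2]  r_C1² + 2r_C1 − 35 = 0  ⇒  r_C1 = 5 (r>0 drops 1)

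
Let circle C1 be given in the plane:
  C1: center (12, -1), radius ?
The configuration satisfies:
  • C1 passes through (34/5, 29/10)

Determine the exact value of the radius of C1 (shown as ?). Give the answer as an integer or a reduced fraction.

13/2

1. [C1∋P]  r_C1² − 169/4 = 0  ⇒  r_C1 = 13/2 (r>0 drops 1)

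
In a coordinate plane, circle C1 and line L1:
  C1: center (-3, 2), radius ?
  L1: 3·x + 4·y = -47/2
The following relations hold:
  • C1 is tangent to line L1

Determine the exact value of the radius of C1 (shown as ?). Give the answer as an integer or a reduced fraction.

1. [C1‖L1]  r_C1² − 81/4 = 0  ⇒  r_C1 = 9/2 (r>0 drops 1)

9/2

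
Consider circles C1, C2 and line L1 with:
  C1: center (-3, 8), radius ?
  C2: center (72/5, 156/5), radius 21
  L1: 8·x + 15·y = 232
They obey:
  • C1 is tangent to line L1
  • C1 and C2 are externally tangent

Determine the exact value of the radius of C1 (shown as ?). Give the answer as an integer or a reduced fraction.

1. [C1‖L1]  r_C1² − 64 = 0  ⇒  r_C1 = 8 (r>0 drops 1)
2. [ext C1·C2]  r_C1² + 42r_C1 − 400 = 0  ⇒  r_C1 = 8 (r>0 drops 1)

8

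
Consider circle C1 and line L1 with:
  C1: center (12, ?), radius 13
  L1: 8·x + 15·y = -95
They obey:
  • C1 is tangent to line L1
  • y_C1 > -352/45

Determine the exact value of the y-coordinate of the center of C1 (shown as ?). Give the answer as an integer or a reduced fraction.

1. [C1‖L1]  y_C1² + (382/15)y_C1 − 824/15 = 0  ⇒  y_C1 = -412/15 or 2
2. given y_C1 > -352/45: keep 2

2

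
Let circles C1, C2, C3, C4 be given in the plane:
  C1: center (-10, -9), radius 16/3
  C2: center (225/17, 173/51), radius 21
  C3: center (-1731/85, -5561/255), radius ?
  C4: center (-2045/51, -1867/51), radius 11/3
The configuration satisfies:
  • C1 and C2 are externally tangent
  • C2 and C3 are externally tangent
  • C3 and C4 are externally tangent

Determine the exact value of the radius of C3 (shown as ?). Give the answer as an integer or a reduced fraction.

21

1. [ext C2·C3]  r_C3² + 42r_C3 − 1323 = 0  ⇒  r_C3 = 21 (r>0 drops 1)
2. [ext C3·C4]  r_C3² + (22/3)r_C3 − 595 = 0  ⇒  r_C3 = 21 (r>0 drops 1)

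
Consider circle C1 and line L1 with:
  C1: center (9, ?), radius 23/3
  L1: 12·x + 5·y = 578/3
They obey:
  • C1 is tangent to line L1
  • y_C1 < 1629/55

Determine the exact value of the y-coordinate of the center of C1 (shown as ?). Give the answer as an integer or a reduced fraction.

-3

1. [C1‖L1]  y_C1² − (508/15)y_C1 − 553/5 = 0  ⇒  y_C1 = -3 or 553/15
2. given y_C1 < 1629/55: keep -3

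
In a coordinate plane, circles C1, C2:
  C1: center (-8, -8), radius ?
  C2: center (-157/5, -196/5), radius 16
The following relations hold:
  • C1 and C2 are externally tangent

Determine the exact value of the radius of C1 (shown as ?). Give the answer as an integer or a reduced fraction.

1. [ext C1·C2]  r_C1² + 32r_C1 − 1265 = 0  ⇒  r_C1 = 23 (r>0 drops 1)

23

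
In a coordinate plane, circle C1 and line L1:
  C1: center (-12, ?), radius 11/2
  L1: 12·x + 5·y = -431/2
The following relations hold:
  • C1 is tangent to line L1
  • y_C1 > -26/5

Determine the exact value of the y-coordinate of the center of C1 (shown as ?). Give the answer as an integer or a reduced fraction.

1. [C1‖L1]  y_C1² + (143/5)y_C1 = 0  ⇒  y_C1 = -143/5 or 0
2. given y_C1 > -26/5: keep 0

0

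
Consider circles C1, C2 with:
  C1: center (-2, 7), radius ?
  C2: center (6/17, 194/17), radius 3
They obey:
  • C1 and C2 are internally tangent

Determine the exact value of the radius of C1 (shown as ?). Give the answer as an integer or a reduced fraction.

1. [int C1,C2]  r_C1² − 6r_C1 − 16 = 0  ⇒  r_C1 = 8 (r>0 drops 1)

8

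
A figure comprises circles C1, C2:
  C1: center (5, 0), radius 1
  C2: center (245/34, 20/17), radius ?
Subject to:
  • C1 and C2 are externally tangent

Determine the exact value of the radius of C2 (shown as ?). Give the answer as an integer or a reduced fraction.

1. [ext C1·C2]  r_C2² + 2r_C2 − 21/4 = 0  ⇒  r_C2 = 3/2 (r>0 drops 1)

3/2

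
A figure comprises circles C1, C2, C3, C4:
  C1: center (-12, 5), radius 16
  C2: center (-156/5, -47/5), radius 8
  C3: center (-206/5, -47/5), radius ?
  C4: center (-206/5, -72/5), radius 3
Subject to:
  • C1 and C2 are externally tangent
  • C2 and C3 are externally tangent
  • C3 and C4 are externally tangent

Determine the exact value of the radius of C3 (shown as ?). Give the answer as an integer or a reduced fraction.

2

1. [ext C2·C3]  r_C3² + 16r_C3 − 36 = 0  ⇒  r_C3 = 2 (r>0 drops 1)
2. [ext C3·C4]  r_C3² + 6r_C3 − 16 = 0  ⇒  r_C3 = 2 (r>0 drops 1)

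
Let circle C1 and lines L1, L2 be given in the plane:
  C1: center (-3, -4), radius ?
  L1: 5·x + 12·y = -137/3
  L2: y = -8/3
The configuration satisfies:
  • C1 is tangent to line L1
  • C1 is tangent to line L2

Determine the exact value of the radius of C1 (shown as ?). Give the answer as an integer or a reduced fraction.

1. [C1‖L1]  r_C1² − 16/9 = 0  ⇒  r_C1 = 4/3 (r>0 drops 1)
2. [C1‖L2]  r_C1² − 16/9 = 0  ⇒  r_C1 = 4/3 (r>0 drops 1)

4/3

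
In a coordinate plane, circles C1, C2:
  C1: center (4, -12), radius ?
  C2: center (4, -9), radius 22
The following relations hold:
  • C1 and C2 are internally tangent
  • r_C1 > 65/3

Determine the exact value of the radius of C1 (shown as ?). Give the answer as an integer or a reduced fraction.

1. [int C1,C2]  r_C1² − 44r_C1 + 475 = 0  ⇒  r_C1 = 19 or 25
2. given r_C1 > 65/3: keep 25

25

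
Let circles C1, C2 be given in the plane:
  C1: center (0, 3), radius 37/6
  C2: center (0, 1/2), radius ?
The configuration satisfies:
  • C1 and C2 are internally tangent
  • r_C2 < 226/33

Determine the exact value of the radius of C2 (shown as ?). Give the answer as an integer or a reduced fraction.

11/3

1. [int C1,C2]  r_C2² − (37/3)r_C2 + 286/9 = 0  ⇒  r_C2 = 11/3 or 26/3
2. given r_C2 < 226/33: keep 11/3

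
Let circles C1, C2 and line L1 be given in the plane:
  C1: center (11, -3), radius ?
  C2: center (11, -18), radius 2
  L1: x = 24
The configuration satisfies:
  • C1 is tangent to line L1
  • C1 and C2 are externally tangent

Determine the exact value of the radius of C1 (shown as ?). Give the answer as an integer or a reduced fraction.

13

1. [C1‖L1]  r_C1² − 169 = 0  ⇒  r_C1 = 13 (r>0 drops 1)
2. [ext C1·C2]  r_C1² + 4r_C1 − 221 = 0  ⇒  r_C1 = 13 (r>0 drops 1)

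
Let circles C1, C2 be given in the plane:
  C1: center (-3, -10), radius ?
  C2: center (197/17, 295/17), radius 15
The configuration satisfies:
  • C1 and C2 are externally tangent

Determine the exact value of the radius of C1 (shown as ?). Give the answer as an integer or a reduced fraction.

16

1. [ext C1·C2]  r_C1² + 30r_C1 − 736 = 0  ⇒  r_C1 = 16 (r>0 drops 1)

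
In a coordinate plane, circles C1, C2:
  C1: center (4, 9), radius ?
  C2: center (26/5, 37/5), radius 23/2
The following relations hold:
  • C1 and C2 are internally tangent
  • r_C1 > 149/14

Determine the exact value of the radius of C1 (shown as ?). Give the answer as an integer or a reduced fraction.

27/2

1. [int C1,C2]  r_C1² − 23r_C1 + 513/4 = 0  ⇒  r_C1 = 19/2 or 27/2
2. given r_C1 > 149/14: keep 27/2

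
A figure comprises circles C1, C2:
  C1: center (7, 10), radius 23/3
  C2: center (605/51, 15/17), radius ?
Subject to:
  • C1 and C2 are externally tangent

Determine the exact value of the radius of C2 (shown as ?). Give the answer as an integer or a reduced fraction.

1. [ext C1·C2]  r_C2² + (46/3)r_C2 − 48 = 0  ⇒  r_C2 = 8/3 (r>0 drops 1)

8/3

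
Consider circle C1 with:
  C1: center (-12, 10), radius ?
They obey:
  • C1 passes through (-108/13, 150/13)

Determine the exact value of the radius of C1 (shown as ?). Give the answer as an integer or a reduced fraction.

4

1. [C1∋P]  r_C1² − 16 = 0  ⇒  r_C1 = 4 (r>0 drops 1)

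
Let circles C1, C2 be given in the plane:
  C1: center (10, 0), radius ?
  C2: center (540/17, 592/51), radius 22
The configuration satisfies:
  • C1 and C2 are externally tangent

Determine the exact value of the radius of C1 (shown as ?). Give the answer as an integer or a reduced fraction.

8/3

1. [ext C1·C2]  r_C1² + 44r_C1 − 1120/9 = 0  ⇒  r_C1 = 8/3 (r>0 drops 1)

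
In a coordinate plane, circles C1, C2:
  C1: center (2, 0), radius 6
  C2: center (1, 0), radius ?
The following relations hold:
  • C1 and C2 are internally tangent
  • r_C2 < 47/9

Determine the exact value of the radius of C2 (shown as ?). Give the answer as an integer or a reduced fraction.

1. [int C1,C2]  r_C2² − 12r_C2 + 35 = 0  ⇒  r_C2 = 5 or 7
2. given r_C2 < 47/9: keep 5

5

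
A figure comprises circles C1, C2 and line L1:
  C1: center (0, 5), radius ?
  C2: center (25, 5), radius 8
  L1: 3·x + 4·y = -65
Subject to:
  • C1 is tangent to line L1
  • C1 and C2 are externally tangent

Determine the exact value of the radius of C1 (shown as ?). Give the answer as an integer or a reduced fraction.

17

1. [C1‖L1]  r_C1² − 289 = 0  ⇒  r_C1 = 17 (r>0 drops 1)
2. [ext C1·C2]  r_C1² + 16r_C1 − 561 = 0  ⇒  r_C1 = 17 (r>0 drops 1)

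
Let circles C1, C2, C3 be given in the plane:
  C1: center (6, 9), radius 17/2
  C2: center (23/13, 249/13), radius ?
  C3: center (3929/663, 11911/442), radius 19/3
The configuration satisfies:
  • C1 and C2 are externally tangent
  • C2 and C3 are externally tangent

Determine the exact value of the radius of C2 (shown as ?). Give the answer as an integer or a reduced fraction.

1. [ext C1·C2]  r_C2² + 17r_C2 − 195/4 = 0  ⇒  r_C2 = 5/2 (r>0 drops 1)
2. [ext C2·C3]  r_C2² + (38/3)r_C2 − 455/12 = 0  ⇒  r_C2 = 5/2 (r>0 drops 1)

5/2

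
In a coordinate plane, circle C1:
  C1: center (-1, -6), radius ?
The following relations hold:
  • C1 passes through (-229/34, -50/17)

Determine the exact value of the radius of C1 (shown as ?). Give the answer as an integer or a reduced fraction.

13/2

1. [C1∋P]  r_C1² − 169/4 = 0  ⇒  r_C1 = 13/2 (r>0 drops 1)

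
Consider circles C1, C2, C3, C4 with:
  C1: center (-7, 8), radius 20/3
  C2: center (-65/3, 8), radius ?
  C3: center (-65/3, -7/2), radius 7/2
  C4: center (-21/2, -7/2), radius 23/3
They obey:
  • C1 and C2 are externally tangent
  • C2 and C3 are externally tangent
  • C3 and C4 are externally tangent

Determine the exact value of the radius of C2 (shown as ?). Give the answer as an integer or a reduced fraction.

1. [ext C1·C2]  r_C2² + (40/3)r_C2 − 512/3 = 0  ⇒  r_C2 = 8 (r>0 drops 1)
2. [ext C2·C3]  r_C2² + 7r_C2 − 120 = 0  ⇒  r_C2 = 8 (r>0 drops 1)

8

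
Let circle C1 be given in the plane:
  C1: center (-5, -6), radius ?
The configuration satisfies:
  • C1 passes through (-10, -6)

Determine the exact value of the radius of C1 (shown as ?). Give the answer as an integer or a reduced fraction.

5

1. [C1∋P]  r_C1² − 25 = 0  ⇒  r_C1 = 5 (r>0 drops 1)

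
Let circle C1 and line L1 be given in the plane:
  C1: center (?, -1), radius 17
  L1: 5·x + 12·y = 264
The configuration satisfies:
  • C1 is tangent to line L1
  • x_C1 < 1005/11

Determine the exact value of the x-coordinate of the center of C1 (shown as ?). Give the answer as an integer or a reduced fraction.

11

1. [C1‖L1]  x_C1² − (552/5)x_C1 + 5467/5 = 0  ⇒  x_C1 = 11 or 497/5
2. given x_C1 < 1005/11: keep 11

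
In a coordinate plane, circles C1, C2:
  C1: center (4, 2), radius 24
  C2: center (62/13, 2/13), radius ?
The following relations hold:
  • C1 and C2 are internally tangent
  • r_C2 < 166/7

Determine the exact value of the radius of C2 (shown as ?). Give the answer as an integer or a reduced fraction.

22

1. [int C1,C2]  r_C2² − 48r_C2 + 572 = 0  ⇒  r_C2 = 22 or 26
2. given r_C2 < 166/7: keep 22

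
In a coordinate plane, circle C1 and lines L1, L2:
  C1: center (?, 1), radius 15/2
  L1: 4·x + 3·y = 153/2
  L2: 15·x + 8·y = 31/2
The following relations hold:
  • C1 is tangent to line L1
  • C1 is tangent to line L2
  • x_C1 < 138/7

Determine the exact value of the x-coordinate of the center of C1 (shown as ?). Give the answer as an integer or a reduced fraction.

1. [C1‖L1]  x_C1² − (147/4)x_C1 + 999/4 = 0  ⇒  x_C1 = 9 or 111/4
2. [C1‖L2]  x_C1² − 1x_C1 − 72 = 0  ⇒  x_C1 = -8 or 9

9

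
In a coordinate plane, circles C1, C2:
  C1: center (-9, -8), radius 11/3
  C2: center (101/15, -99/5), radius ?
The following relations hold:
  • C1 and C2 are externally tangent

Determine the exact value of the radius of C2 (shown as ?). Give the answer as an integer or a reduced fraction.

1. [ext C1·C2]  r_C2² + (22/3)r_C2 − 1120/3 = 0  ⇒  r_C2 = 16 (r>0 drops 1)

16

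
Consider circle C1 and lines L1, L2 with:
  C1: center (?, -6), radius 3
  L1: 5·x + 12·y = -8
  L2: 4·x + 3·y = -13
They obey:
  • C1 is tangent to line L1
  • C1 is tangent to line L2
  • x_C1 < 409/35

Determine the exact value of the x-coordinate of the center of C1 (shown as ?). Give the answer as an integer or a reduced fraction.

1. [C1‖L1]  x_C1² − (128/5)x_C1 + 103 = 0  ⇒  x_C1 = 5 or 103/5
2. [C1‖L2]  x_C1² − (5/2)x_C1 − 25/2 = 0  ⇒  x_C1 = -5/2 or 5

5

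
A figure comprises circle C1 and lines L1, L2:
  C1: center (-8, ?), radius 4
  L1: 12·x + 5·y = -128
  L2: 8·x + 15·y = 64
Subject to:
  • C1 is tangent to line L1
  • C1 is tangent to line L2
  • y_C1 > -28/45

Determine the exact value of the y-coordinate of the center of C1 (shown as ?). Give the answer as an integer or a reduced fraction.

4

1. [C1‖L1]  y_C1² + (64/5)y_C1 − 336/5 = 0  ⇒  y_C1 = -84/5 or 4
2. [C1‖L2]  y_C1² − (256/15)y_C1 + 784/15 = 0  ⇒  y_C1 = 4 or 196/15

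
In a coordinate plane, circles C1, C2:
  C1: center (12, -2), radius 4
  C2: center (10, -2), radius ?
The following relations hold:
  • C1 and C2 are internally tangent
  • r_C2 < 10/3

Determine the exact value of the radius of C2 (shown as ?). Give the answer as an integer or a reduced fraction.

2

1. [int C1,C2]  r_C2² − 8r_C2 + 12 = 0  ⇒  r_C2 = 2 or 6
2. given r_C2 < 10/3: keep 2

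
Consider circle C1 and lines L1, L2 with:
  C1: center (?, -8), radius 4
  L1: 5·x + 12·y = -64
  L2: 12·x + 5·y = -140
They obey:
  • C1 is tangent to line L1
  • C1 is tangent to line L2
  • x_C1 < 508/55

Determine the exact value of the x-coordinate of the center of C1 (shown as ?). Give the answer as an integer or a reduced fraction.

1. [C1‖L1]  x_C1² − (64/5)x_C1 − 336/5 = 0  ⇒  x_C1 = -4 or 84/5
2. [C1‖L2]  x_C1² + (50/3)x_C1 + 152/3 = 0  ⇒  x_C1 = -38/3 or -4

-4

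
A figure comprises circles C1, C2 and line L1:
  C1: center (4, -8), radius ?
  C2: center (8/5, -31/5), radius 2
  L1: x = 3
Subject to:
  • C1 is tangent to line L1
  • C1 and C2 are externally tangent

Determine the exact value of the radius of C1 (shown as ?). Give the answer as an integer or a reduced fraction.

1

1. [C1‖L1]  r_C1² − 1 = 0  ⇒  r_C1 = 1 (r>0 drops 1)
2. [ext C1·C2]  r_C1² + 4r_C1 − 5 = 0  ⇒  r_C1 = 1 (r>0 drops 1)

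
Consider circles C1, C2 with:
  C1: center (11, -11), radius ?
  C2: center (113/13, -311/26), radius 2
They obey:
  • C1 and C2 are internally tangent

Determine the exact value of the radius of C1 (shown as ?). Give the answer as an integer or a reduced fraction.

9/2

1. [int C1,C2]  r_C1² − 4r_C1 − 9/4 = 0  ⇒  r_C1 = 9/2 (r>0 drops 1)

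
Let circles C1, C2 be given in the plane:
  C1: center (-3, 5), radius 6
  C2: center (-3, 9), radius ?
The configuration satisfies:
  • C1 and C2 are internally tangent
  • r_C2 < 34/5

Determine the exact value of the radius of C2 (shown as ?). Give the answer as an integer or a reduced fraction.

2

1. [int C1,C2]  r_C2² − 12r_C2 + 20 = 0  ⇒  r_C2 = 2 or 10
2. given r_C2 < 34/5: keep 2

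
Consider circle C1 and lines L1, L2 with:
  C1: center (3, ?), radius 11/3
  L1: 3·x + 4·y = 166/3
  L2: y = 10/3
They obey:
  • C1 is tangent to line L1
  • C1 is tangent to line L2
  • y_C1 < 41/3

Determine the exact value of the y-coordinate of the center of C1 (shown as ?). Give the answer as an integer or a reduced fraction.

7

1. [C1‖L1]  y_C1² − (139/6)y_C1 + 679/6 = 0  ⇒  y_C1 = 7 or 97/6
2. [C1‖L2]  y_C1² − (20/3)y_C1 − 7/3 = 0  ⇒  y_C1 = -1/3 or 7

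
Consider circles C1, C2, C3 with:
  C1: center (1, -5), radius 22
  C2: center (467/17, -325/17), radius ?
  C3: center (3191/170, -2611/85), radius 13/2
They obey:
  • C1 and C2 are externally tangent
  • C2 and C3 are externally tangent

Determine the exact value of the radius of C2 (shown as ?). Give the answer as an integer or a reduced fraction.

8

1. [ext C1·C2]  r_C2² + 44r_C2 − 416 = 0  ⇒  r_C2 = 8 (r>0 drops 1)
2. [ext C2·C3]  r_C2² + 13r_C2 − 168 = 0  ⇒  r_C2 = 8 (r>0 drops 1)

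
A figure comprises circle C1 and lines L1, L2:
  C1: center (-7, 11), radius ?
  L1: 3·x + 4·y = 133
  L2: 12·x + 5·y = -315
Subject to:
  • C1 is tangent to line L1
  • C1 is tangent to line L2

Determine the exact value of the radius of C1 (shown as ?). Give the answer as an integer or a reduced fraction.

22

1. [C1‖L1]  r_C1² − 484 = 0  ⇒  r_C1 = 22 (r>0 drops 1)
2. [C1‖L2]  r_C1² − 484 = 0  ⇒  r_C1 = 22 (r>0 drops 1)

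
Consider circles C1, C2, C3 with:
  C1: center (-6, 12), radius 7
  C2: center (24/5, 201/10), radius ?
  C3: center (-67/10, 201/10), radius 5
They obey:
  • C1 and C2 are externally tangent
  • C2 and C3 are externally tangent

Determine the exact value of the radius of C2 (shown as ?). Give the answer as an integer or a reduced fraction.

1. [ext C1·C2]  r_C2² + 14r_C2 − 533/4 = 0  ⇒  r_C2 = 13/2 (r>0 drops 1)
2. [ext C2·C3]  r_C2² + 10r_C2 − 429/4 = 0  ⇒  r_C2 = 13/2 (r>0 drops 1)

13/2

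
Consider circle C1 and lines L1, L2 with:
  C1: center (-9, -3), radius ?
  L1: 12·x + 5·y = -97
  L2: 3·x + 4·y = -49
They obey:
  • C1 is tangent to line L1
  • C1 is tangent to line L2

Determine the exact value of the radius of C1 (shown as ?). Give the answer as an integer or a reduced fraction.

2

1. [C1‖L1]  r_C1² − 4 = 0  ⇒  r_C1 = 2 (r>0 drops 1)
2. [C1‖L2]  r_C1² − 4 = 0  ⇒  r_C1 = 2 (r>0 drops 1)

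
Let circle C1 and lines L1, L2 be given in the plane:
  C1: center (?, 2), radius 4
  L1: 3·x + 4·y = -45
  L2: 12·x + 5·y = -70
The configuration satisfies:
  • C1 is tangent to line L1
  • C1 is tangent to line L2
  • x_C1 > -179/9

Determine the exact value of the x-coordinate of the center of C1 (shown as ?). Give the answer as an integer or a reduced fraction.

1. [C1‖L1]  x_C1² + (106/3)x_C1 + 803/3 = 0  ⇒  x_C1 = -73/3 or -11
2. [C1‖L2]  x_C1² + (40/3)x_C1 + 77/3 = 0  ⇒  x_C1 = -11 or -7/3

-11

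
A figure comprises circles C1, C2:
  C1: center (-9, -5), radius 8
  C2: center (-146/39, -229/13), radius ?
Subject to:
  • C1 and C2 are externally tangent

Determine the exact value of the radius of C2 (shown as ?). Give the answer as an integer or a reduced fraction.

1. [ext C1·C2]  r_C2² + 16r_C2 − 1105/9 = 0  ⇒  r_C2 = 17/3 (r>0 drops 1)

17/3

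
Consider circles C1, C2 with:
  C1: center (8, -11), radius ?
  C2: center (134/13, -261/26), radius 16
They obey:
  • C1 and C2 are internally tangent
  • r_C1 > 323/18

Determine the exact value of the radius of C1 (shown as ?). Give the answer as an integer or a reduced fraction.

1. [int C1,C2]  r_C1² − 32r_C1 + 999/4 = 0  ⇒  r_C1 = 27/2 or 37/2
2. given r_C1 > 323/18: keep 37/2

37/2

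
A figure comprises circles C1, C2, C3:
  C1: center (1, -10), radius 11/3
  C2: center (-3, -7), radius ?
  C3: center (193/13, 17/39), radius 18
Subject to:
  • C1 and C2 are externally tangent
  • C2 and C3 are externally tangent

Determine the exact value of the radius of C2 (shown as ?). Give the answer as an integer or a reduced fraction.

4/3

1. [ext C1·C2]  r_C2² + (22/3)r_C2 − 104/9 = 0  ⇒  r_C2 = 4/3 (r>0 drops 1)
2. [ext C2·C3]  r_C2² + 36r_C2 − 448/9 = 0  ⇒  r_C2 = 4/3 (r>0 drops 1)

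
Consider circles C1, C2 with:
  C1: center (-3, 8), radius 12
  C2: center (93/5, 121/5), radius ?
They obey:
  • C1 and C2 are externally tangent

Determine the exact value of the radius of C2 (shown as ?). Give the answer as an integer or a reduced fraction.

1. [ext C1·C2]  r_C2² + 24r_C2 − 585 = 0  ⇒  r_C2 = 15 (r>0 drops 1)

15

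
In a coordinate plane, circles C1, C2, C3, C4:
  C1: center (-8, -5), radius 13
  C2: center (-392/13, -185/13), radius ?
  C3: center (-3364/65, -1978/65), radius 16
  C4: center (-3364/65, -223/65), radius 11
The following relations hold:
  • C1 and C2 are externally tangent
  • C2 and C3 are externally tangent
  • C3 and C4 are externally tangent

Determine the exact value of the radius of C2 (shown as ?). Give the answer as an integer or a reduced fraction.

1. [ext C1·C2]  r_C2² + 26r_C2 − 407 = 0  ⇒  r_C2 = 11 (r>0 drops 1)
2. [ext C2·C3]  r_C2² + 32r_C2 − 473 = 0  ⇒  r_C2 = 11 (r>0 drops 1)

11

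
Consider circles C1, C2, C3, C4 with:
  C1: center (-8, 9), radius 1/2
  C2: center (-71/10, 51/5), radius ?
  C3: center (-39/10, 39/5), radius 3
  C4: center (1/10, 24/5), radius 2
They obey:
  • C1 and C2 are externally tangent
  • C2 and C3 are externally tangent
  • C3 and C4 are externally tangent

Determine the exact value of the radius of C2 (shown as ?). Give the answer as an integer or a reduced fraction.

1. [ext C1·C2]  r_C2² + 1r_C2 − 2 = 0  ⇒  r_C2 = 1 (r>0 drops 1)
2. [ext C2·C3]  r_C2² + 6r_C2 − 7 = 0  ⇒  r_C2 = 1 (r>0 drops 1)

1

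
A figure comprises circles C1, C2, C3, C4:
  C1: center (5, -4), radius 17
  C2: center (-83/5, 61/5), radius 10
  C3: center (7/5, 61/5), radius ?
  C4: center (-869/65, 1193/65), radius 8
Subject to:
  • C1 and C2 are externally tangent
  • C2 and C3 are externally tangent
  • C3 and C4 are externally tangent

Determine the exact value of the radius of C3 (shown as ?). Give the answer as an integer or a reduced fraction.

1. [ext C2·C3]  r_C3² + 20r_C3 − 224 = 0  ⇒  r_C3 = 8 (r>0 drops 1)
2. [ext C3·C4]  r_C3² + 16r_C3 − 192 = 0  ⇒  r_C3 = 8 (r>0 drops 1)

8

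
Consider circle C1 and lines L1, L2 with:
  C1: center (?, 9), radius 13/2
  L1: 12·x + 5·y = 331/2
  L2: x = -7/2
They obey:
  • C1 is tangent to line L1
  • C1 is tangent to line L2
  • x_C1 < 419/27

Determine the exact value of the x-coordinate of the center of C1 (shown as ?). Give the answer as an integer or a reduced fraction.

3

1. [C1‖L1]  x_C1² − (241/12)x_C1 + 205/4 = 0  ⇒  x_C1 = 3 or 205/12
2. [C1‖L2]  x_C1² + 7x_C1 − 30 = 0  ⇒  x_C1 = -10 or 3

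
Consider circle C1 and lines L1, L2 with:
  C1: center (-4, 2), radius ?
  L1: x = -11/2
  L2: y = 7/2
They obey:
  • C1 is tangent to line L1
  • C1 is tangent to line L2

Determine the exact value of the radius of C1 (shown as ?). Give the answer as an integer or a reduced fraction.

3/2

1. [C1‖L1]  r_C1² − 9/4 = 0  ⇒  r_C1 = 3/2 (r>0 drops 1)
2. [C1‖L2]  r_C1² − 9/4 = 0  ⇒  r_C1 = 3/2 (r>0 drops 1)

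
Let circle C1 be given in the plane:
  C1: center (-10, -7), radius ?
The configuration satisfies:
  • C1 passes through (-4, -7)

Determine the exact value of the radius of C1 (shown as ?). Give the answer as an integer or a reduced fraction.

6

1. [C1∋P]  r_C1² − 36 = 0  ⇒  r_C1 = 6 (r>0 drops 1)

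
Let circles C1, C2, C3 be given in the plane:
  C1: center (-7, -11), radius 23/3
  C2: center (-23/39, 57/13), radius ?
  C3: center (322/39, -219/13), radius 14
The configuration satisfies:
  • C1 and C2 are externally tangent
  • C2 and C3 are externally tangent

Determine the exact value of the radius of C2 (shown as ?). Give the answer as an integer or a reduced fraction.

9

1. [ext C1·C2]  r_C2² + (46/3)r_C2 − 219 = 0  ⇒  r_C2 = 9 (r>0 drops 1)
2. [ext C2·C3]  r_C2² + 28r_C2 − 333 = 0  ⇒  r_C2 = 9 (r>0 drops 1)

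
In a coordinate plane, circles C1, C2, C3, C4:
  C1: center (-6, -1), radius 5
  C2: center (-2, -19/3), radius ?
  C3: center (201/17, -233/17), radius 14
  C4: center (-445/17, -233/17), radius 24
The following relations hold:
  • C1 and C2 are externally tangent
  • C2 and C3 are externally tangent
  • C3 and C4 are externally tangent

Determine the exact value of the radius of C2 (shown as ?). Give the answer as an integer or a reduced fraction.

5/3

1. [ext C1·C2]  r_C2² + 10r_C2 − 175/9 = 0  ⇒  r_C2 = 5/3 (r>0 drops 1)
2. [ext C2·C3]  r_C2² + 28r_C2 − 445/9 = 0  ⇒  r_C2 = 5/3 (r>0 drops 1)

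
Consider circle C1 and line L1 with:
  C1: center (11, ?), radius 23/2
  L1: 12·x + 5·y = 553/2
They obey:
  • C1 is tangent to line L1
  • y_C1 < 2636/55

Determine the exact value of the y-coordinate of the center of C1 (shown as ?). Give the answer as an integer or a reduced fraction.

1. [C1‖L1]  y_C1² − (289/5)y_C1 − 294/5 = 0  ⇒  y_C1 = -1 or 294/5
2. given y_C1 < 2636/55: keep -1

-1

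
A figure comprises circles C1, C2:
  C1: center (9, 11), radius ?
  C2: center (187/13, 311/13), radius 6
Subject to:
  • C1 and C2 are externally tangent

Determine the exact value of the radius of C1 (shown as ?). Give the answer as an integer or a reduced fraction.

1. [ext C1·C2]  r_C1² + 12r_C1 − 160 = 0  ⇒  r_C1 = 8 (r>0 drops 1)

8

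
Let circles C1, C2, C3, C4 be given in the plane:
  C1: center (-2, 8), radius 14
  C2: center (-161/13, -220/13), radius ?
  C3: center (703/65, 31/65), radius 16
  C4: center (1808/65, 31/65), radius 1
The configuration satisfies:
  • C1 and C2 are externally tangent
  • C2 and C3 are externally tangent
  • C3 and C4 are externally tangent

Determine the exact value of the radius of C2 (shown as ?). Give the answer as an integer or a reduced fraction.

1. [ext C1·C2]  r_C2² + 28r_C2 − 533 = 0  ⇒  r_C2 = 13 (r>0 drops 1)
2. [ext C2·C3]  r_C2² + 32r_C2 − 585 = 0  ⇒  r_C2 = 13 (r>0 drops 1)

13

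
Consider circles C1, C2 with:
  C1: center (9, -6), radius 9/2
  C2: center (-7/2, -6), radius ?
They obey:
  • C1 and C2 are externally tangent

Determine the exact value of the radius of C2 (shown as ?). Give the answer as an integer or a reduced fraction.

8

1. [ext C1·C2]  r_C2² + 9r_C2 − 136 = 0  ⇒  r_C2 = 8 (r>0 drops 1)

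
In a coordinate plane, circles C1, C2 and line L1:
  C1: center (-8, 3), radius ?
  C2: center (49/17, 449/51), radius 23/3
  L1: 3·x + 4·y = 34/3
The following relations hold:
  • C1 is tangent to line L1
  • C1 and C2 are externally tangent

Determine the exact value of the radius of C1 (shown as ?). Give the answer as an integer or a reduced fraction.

14/3

1. [C1‖L1]  r_C1² − 196/9 = 0  ⇒  r_C1 = 14/3 (r>0 drops 1)
2. [ext C1·C2]  r_C1² + (46/3)r_C1 − 280/3 = 0  ⇒  r_C1 = 14/3 (r>0 drops 1)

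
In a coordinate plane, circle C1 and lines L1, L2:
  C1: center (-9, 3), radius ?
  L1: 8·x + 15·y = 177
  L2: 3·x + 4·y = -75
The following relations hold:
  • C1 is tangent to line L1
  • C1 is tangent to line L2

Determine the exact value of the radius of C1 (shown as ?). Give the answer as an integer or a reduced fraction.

1. [C1‖L1]  r_C1² − 144 = 0  ⇒  r_C1 = 12 (r>0 drops 1)
2. [C1‖L2]  r_C1² − 144 = 0  ⇒  r_C1 = 12 (r>0 drops 1)

12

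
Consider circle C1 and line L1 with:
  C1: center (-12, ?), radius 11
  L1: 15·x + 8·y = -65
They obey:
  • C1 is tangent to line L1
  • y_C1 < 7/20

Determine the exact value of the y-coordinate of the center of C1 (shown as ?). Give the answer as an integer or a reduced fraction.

-9

1. [C1‖L1]  y_C1² − (115/4)y_C1 − 1359/4 = 0  ⇒  y_C1 = -9 or 151/4
2. given y_C1 < 7/20: keep -9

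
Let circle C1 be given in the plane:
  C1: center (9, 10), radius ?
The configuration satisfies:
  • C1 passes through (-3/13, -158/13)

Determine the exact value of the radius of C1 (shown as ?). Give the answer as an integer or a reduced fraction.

1. [C1∋P]  r_C1² − 576 = 0  ⇒  r_C1 = 24 (r>0 drops 1)

24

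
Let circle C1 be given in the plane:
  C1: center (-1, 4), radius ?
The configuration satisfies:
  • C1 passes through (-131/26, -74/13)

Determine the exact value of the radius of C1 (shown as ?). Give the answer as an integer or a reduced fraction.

21/2

1. [C1∋P]  r_C1² − 441/4 = 0  ⇒  r_C1 = 21/2 (r>0 drops 1)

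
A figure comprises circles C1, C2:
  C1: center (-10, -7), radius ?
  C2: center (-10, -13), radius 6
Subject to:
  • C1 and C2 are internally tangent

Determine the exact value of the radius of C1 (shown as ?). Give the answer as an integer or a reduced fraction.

12

1. [int C1,C2]  r_C1² − 12r_C1 = 0  ⇒  r_C1 = 12 (r>0 drops 1)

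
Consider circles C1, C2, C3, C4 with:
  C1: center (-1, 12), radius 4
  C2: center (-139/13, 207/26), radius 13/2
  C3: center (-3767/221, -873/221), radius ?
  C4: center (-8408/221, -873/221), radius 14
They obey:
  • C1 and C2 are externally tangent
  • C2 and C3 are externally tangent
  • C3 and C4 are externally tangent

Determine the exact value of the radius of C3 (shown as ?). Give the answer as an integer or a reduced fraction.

1. [ext C2·C3]  r_C3² + 13r_C3 − 140 = 0  ⇒  r_C3 = 7 (r>0 drops 1)
2. [ext C3·C4]  r_C3² + 28r_C3 − 245 = 0  ⇒  r_C3 = 7 (r>0 drops 1)

7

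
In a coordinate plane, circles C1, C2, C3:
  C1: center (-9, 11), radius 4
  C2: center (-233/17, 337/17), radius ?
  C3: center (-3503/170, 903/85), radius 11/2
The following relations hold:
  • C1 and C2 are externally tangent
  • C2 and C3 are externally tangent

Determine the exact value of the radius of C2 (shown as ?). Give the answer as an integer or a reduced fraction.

1. [ext C1·C2]  r_C2² + 8r_C2 − 84 = 0  ⇒  r_C2 = 6 (r>0 drops 1)
2. [ext C2·C3]  r_C2² + 11r_C2 − 102 = 0  ⇒  r_C2 = 6 (r>0 drops 1)

6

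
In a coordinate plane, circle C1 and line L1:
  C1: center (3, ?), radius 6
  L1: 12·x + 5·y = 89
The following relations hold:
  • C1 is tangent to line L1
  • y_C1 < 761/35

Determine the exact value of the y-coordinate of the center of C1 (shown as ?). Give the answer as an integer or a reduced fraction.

1. [C1‖L1]  y_C1² − (106/5)y_C1 − 131 = 0  ⇒  y_C1 = -5 or 131/5
2. given y_C1 < 761/35: keep -5

-5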